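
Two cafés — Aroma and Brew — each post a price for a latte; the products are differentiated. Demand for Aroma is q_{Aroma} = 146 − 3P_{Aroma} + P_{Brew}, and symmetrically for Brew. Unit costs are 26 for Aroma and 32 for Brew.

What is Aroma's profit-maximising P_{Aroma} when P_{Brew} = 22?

Aroma's profit: π = (P_{Aroma} − 26)(146 − 3P_{Aroma} + P_{Brew}).
∂π/∂P_{Aroma} = 224 − 6P_{Aroma} + P_{Brew} = 0 ⇒ P_{Aroma} = 112/3 + (1/6)P_{Brew}.
At P_{Brew} = 22: P_{Aroma} = 112/3 + (1/6)·22 = 41.

41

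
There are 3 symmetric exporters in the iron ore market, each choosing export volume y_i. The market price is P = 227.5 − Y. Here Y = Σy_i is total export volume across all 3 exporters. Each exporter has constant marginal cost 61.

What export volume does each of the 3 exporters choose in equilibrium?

A representative exporter's profit is π_i = y_i(227.5 − Y) − 61y_i, with Y = y_i + Σ_{j≠i} y_j.
First-order condition: 166.5 − 2y_i − Σ_{j≠i} y_j = 0.
In a symmetric equilibrium every exporter chooses the same y, so Σ_{j≠i} y_j = 2y. The condition becomes 166.5 − 4y = 0, giving y = 166.5/4 = 41.625.

41.625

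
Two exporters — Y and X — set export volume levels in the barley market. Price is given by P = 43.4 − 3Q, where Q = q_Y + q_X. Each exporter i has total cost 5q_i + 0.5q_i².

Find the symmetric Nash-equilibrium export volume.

Exporter Y's profit: π = q_Y(43.4 − 3(q_Y + q_X)) − 5q_Y − 0.5q_Y².
∂π/∂q_Y = 38.4 − 7q_Y − 3q_X = 0, so q_Y = 192/35 − (3/7)q_X.
The game is symmetric, so in equilibrium q_X = q_Y: the reaction function gives (10/7)q_Y = 192/35, hence q_Y = 3.84.

3.84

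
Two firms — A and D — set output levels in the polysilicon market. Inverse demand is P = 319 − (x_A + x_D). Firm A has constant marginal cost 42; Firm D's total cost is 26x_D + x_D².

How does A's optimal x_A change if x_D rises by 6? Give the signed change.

-3

Firm A's profit: π = x_A(319 − (x_A + x_D)) − 42x_A.
∂π/∂x_A = 277 − 2x_A − x_D = 0, so x_A = 138.5 − 0.5x_D.
The reaction-function slope is −0.5, so a 6-unit rise in x_D moves x_A by −0.5 × 6 = −3. A's best response falls — the actions are strategic substitutes.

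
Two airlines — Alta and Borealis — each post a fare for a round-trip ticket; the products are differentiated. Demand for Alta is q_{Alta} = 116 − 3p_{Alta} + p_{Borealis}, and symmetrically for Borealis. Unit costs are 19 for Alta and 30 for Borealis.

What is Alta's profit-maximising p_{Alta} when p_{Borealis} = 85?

43

Alta's profit: π = (p_{Alta} − 19)(116 − 3p_{Alta} + p_{Borealis}).
∂π/∂p_{Alta} = 173 − 6p_{Alta} + p_{Borealis} = 0 ⇒ p_{Alta} = 173/6 + (1/6)p_{Borealis}.
At p_{Borealis} = 85: p_{Alta} = 173/6 + (1/6)·85 = 43.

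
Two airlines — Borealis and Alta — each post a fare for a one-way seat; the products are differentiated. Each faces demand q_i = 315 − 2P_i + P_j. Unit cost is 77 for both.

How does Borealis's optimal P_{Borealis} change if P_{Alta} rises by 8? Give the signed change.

2

Borealis's profit: π = (P_{Borealis} − 77)(315 − 2P_{Borealis} + P_{Alta}).
∂π/∂P_{Borealis} = 469 − 4P_{Borealis} + P_{Alta} = 0 ⇒ P_{Borealis} = 117.25 + 0.25P_{Alta}.
The reaction-function slope is 0.25, so an 8-unit rise in P_{Alta} moves P_{Borealis} by 0.25 × 8 = 2. Borealis's best response rises — the actions are strategic complements.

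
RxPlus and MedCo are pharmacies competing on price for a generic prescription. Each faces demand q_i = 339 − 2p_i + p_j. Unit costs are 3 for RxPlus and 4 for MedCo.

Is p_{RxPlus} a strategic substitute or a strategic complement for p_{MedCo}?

RxPlus's profit: π = (p_{RxPlus} − 3)(339 − 2p_{RxPlus} + p_{MedCo}).
∂π/∂p_{RxPlus} = 345 − 4p_{RxPlus} + p_{MedCo} = 0 ⇒ p_{RxPlus} = 86.25 + 0.25p_{MedCo}.
The best-response slope dp_{RxPlus}/dp_{MedCo} = 0.25 > 0: the reaction function is upward-sloping, so the choices are strategic complements.

strategic complements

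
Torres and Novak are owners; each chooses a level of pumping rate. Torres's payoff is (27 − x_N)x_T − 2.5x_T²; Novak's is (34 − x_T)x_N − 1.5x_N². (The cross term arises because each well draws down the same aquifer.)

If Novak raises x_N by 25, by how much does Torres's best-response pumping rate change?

Expanding Torres's payoff: 27x_T − x_Nx_T − 2.5x_T².
∂π/∂x_T = 27 − x_N − 5x_T = 0, so x_T = 5.4 − 0.2x_N.
The reaction-function slope is −0.2, so a 25-unit rise in x_N moves x_T by −0.2 × 25 = −5. Torres's best response falls — the actions are strategic substitutes.

-5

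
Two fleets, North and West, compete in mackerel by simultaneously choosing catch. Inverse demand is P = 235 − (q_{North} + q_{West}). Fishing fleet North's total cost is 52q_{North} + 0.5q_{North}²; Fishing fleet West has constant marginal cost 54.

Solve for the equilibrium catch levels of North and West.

37, 72

Fishing fleet North's profit: π = q_{North}(235 − (q_{North} + q_{West})) − 52q_{North} − 0.5q_{North}².
∂π/∂q_{North} = 183 − 3q_{North} − q_{West} = 0, so q_{North} = 61 − (1/3)q_{West}.
For West: ∂π/∂q_{West} = 181 − 2q_{West} − q_{North} = 0 ⇒ q_{West} = 90.5 − 0.5q_{North}.
Solving the two reaction functions simultaneously: (1 − (−1/3)(−0.5))q_{North} = 61 − (1/3)·90.5, so (5/6)q_{North} = 185/6 and q_{North} = 37.
Then q_{West} = 90.5 − 0.5·37 = 72.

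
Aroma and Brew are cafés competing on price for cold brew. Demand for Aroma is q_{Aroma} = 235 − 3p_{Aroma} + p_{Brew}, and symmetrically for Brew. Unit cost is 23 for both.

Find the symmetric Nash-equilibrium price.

Aroma's profit: π = (p_{Aroma} − 23)(235 − 3p_{Aroma} + p_{Brew}).
∂π/∂p_{Aroma} = 304 − 6p_{Aroma} + p_{Brew} = 0 ⇒ p_{Aroma} = 152/3 + (1/6)p_{Brew}.
Setting p_{Aroma} = p_{Brew} in the reaction function: p_{Aroma} = 152/3 + (1/6)p_{Aroma}, so p_{Aroma} = (152/3) / (5/6) = 60.8.

60.8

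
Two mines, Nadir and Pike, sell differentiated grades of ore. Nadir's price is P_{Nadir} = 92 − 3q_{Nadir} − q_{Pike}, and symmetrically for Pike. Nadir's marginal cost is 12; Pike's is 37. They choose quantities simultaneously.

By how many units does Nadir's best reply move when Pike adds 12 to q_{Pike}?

-2

Mine Nadir's profit: π = q_{Nadir}(92 − 3q_{Nadir} − q_{Pike}) − 12q_{Nadir}.
∂π/∂q_{Nadir} = 80 − 6q_{Nadir} − q_{Pike} = 0 ⇒ q_{Nadir} = 40/3 − (1/6)q_{Pike}.
The reaction-function slope is −1/6, so a 12-unit rise in q_{Pike} moves q_{Nadir} by −1/6 × 12 = −2. Nadir's best response falls — the actions are strategic substitutes.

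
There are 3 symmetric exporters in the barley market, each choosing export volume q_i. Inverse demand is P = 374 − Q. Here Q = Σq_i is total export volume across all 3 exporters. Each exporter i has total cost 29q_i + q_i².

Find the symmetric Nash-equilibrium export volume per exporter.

A representative exporter's profit is π_i = q_i(374 − Q) − 29q_i − q_i², with Q = q_i + Σ_{j≠i} q_j.
First-order condition: 345 − 4q_i − Σ_{j≠i} q_j = 0.
Imposing symmetry (q_j = q for all j) turns Σ_{j≠i} q_j into 2q, so 345 = 6q and q = 57.5.

57.5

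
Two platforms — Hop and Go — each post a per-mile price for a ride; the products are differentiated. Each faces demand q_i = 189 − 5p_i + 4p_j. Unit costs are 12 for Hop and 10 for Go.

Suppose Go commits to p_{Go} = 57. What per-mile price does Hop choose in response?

47.7

Hop's profit: π = (p_{Hop} − 12)(189 − 5p_{Hop} + 4p_{Go}).
∂π/∂p_{Hop} = 249 − 10p_{Hop} + 4p_{Go} = 0 ⇒ p_{Hop} = 24.9 + 0.4p_{Go}.
At p_{Go} = 57: p_{Hop} = 24.9 + 0.4·57 = 47.7.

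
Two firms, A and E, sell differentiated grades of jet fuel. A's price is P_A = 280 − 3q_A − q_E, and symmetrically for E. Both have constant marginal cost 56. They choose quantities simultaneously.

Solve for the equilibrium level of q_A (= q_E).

Firm A's profit: π = q_A(280 − 3q_A − q_E) − 56q_A.
∂π/∂q_A = 224 − 6q_A − q_E = 0 ⇒ q_A = 112/3 − (1/6)q_E.
Setting q_A = q_E in the reaction function: q_A = 112/3 − (1/6)q_A, so q_A = (112/3) / (7/6) = 32.

32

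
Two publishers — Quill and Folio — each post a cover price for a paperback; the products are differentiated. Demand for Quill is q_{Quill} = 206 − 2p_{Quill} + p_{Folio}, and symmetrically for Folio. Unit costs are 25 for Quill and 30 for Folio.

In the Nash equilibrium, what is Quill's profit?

7442

Quill's profit: π = (p_{Quill} − 25)(206 − 2p_{Quill} + p_{Folio}).
∂π/∂p_{Quill} = 256 − 4p_{Quill} + p_{Folio} = 0 ⇒ p_{Quill} = 64 + 0.25p_{Folio}.
Similarly p_{Folio} = 66.5 + 0.25p_{Quill}.
Plugging p_{Folio} into Quill's best response: p_{Quill} = 64 + 0.25(66.5 + 0.25p_{Quill}) ⇒ 0.9375p_{Quill} = 80.625, so p_{Quill} = 86.
Then p_{Folio} = 66.5 + 0.25·86 = 88.
q_{Quill} = 206 − 2·86 + 88 = 122.
Profit = (86 − 25)·122 = 7442.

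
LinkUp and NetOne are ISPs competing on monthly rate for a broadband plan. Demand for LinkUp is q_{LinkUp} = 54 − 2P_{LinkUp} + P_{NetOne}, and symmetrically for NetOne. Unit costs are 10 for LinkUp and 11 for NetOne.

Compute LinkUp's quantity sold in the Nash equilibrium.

LinkUp's profit: π = (P_{LinkUp} − 10)(54 − 2P_{LinkUp} + P_{NetOne}).
∂π/∂P_{LinkUp} = 74 − 4P_{LinkUp} + P_{NetOne} = 0 ⇒ P_{LinkUp} = 18.5 + 0.25P_{NetOne}.
Similarly P_{NetOne} = 19 + 0.25P_{LinkUp}.
Solving the two reaction functions simultaneously: (1 − (0.25)(0.25))P_{LinkUp} = 18.5 + 0.25·19, so 0.9375P_{LinkUp} = 23.25 and P_{LinkUp} = 24.8.
Then P_{NetOne} = 19 + 0.25·24.8 = 25.2.
q_{LinkUp} = 54 − 2·24.8 + 25.2 = 29.6.

29.6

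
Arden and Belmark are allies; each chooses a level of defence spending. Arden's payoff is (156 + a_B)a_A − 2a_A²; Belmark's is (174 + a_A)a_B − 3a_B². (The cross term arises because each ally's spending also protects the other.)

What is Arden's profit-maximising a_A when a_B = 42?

49.5

Expanding Arden's payoff: 156a_A + a_Ba_A − 2a_A².
∂π/∂a_A = 156 + a_B − 4a_A = 0, so a_A = 39 + 0.25a_B.
At a_B = 42: a_A = 39 + 0.25·42 = 49.5.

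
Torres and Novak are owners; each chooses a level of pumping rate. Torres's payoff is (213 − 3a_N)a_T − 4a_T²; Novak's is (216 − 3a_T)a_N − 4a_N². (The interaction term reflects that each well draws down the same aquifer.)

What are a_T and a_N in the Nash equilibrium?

Expanding Torres's payoff: 213a_T − 3a_Na_T − 4a_T².
∂π/∂a_T = 213 − 3a_N − 8a_T = 0, so a_T = 26.625 − 0.375a_N.
Likewise for Novak: a_N = 27 − 0.375a_T.
Solving the two reaction functions simultaneously: (1 − (−0.375)(−0.375))a_T = 26.625 − 0.375·27, so (55/64)a_T = 16.5 and a_T = 19.2.
Then a_N = 27 − 0.375·19.2 = 19.8.

19.2, 19.8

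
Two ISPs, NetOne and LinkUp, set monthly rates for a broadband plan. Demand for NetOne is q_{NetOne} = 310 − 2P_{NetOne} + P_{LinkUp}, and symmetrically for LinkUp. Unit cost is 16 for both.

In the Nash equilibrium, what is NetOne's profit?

NetOne's profit: π = (P_{NetOne} − 16)(310 − 2P_{NetOne} + P_{LinkUp}).
∂π/∂P_{NetOne} = 342 − 4P_{NetOne} + P_{LinkUp} = 0 ⇒ P_{NetOne} = 85.5 + 0.25P_{LinkUp}.
Setting P_{NetOne} = P_{LinkUp} in the reaction function: P_{NetOne} = 85.5 + 0.25P_{NetOne}, so P_{NetOne} = 85.5 / 0.75 = 114.
q_{NetOne} = 310 − 2·114 + 114 = 196.
Profit = (114 − 16)·196 = 19208.

19208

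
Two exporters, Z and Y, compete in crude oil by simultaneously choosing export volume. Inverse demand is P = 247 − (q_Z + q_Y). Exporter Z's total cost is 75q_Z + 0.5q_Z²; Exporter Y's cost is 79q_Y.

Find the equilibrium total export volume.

Exporter Z's profit: π = q_Z(247 − (q_Z + q_Y)) − 75q_Z − 0.5q_Z².
∂π/∂q_Z = 172 − 3q_Z − q_Y = 0, so q_Z = 172/3 − (1/3)q_Y.
For Y: ∂π/∂q_Y = 168 − 2q_Y − q_Z = 0 ⇒ q_Y = 84 − 0.5q_Z.
Plugging q_Y into Z's best response: q_Z = 172/3 − (1/3)(84 − 0.5q_Z) ⇒ (5/6)q_Z = 88/3, so q_Z = 35.2.
Then q_Y = 84 − 0.5·35.2 = 66.4.
Total export volume: 35.2 + 66.4 = 101.6.

101.6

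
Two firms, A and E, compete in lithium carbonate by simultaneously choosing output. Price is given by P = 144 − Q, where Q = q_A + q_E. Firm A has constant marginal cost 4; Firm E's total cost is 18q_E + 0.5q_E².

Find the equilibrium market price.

62.8

Firm A's profit: π = q_A(144 − (q_A + q_E)) − 4q_A.
∂π/∂q_A = 140 − 2q_A − q_E = 0, so q_A = 70 − 0.5q_E.
For E: ∂π/∂q_E = 126 − 3q_E − q_A = 0 ⇒ q_E = 42 − (1/3)q_A.
Substituting the second reaction function into the first: q_A = 70 − 0.5(42 − (1/3)q_A), which gives (5/6)q_A = 49 ⇒ q_A = 58.8.
Then q_E = 42 − (1/3)·58.8 = 22.4.
Equilibrium price: P = 144 − 81.2 = 62.8.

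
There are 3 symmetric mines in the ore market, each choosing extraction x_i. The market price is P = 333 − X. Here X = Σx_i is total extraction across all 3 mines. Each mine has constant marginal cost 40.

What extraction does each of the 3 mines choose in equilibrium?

A representative mine's profit is π_i = x_i(333 − X) − 40x_i, with X = x_i + Σ_{j≠i} x_j.
First-order condition: 293 − 2x_i − Σ_{j≠i} x_j = 0.
Imposing symmetry (x_j = x for all j) turns Σ_{j≠i} x_j into 2x, so 293 = 4x and x = 73.25.

73.25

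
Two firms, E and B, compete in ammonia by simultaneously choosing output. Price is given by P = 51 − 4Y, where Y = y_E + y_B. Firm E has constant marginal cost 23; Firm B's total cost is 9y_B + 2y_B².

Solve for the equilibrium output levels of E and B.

2.1, 2.8

Firm E's profit: π = y_E(51 − 4(y_E + y_B)) − 23y_E.
∂π/∂y_E = 28 − 8y_E − 4y_B = 0, so y_E = 3.5 − 0.5y_B.
For B: ∂π/∂y_B = 42 − 12y_B − 4y_E = 0 ⇒ y_B = 3.5 − (1/3)y_E.
Plugging y_B into E's best response: y_E = 3.5 − 0.5(3.5 − (1/3)y_E) ⇒ (5/6)y_E = 1.75, so y_E = 2.1.
Then y_B = 3.5 − (1/3)·2.1 = 2.8.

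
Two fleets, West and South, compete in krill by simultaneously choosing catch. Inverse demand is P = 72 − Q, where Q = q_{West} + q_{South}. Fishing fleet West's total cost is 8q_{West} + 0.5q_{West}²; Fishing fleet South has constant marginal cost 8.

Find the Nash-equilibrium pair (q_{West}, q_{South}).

12.8, 25.6

Fishing fleet West's profit: π = q_{West}(72 − (q_{West} + q_{South})) − 8q_{West} − 0.5q_{West}².
∂π/∂q_{West} = 64 − 3q_{West} − q_{South} = 0, so q_{West} = 64/3 − (1/3)q_{South}.
For South: ∂π/∂q_{South} = 64 − 2q_{South} − q_{West} = 0 ⇒ q_{South} = 32 − 0.5q_{West}.
Plugging q_{South} into West's best response: q_{West} = 64/3 − (1/3)(32 − 0.5q_{West}) ⇒ (5/6)q_{West} = 32/3, so q_{West} = 12.8.
Then q_{South} = 32 − 0.5·12.8 = 25.6.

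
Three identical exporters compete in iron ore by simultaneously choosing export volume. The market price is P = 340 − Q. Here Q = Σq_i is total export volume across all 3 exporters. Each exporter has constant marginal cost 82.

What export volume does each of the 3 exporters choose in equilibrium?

A representative exporter's profit is π_i = q_i(340 − Q) − 82q_i, with Q = q_i + Σ_{j≠i} q_j.
First-order condition: 258 − 2q_i − Σ_{j≠i} q_j = 0.
With identical exporters, set every q_j = q: then 258 − 2q − 2q = 0, i.e. q = 258/4 = 64.5.

64.5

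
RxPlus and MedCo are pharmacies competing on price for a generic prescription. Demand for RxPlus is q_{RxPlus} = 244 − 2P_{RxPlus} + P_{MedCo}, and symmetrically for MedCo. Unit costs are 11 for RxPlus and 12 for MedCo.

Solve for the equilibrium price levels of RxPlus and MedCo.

RxPlus's profit: π = (P_{RxPlus} − 11)(244 − 2P_{RxPlus} + P_{MedCo}).
∂π/∂P_{RxPlus} = 266 − 4P_{RxPlus} + P_{MedCo} = 0 ⇒ P_{RxPlus} = 66.5 + 0.25P_{MedCo}.
Similarly P_{MedCo} = 67 + 0.25P_{RxPlus}.
Substituting the second reaction function into the first: P_{RxPlus} = 66.5 + 0.25(67 + 0.25P_{RxPlus}), which gives 0.9375P_{RxPlus} = 83.25 ⇒ P_{RxPlus} = 88.8.
Then P_{MedCo} = 67 + 0.25·88.8 = 89.2.

88.8, 89.2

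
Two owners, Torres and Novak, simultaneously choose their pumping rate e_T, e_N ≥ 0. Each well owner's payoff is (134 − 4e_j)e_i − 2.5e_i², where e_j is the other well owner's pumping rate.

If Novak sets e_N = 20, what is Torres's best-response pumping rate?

10.8

Torres's payoff is (134 − 4e_N)e_T − 2.5e_T².
∂π/∂e_T = 134 − 4e_N − 5e_T = 0, so e_T = 26.8 − 0.8e_N.
At e_N = 20: e_T = 26.8 − 0.8·20 = 10.8.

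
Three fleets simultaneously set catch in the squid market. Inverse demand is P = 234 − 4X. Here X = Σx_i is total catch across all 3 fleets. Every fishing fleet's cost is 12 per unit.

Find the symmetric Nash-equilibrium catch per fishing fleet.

A representative fishing fleet's profit is π_i = x_i(234 − 4X) − 12x_i, with X = x_i + Σ_{j≠i} x_j.
First-order condition: 222 − 8x_i − 4Σ_{j≠i} x_j = 0.
Imposing symmetry (x_j = x for all j) turns Σ_{j≠i} x_j into 2x, so 222 = 16x and x = 13.875.

13.875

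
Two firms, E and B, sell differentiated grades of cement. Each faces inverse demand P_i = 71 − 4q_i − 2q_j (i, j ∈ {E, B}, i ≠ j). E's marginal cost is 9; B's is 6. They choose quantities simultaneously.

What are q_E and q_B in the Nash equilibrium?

Firm E's profit: π = q_E(71 − 4q_E − 2q_B) − 9q_E.
∂π/∂q_E = 62 − 8q_E − 2q_B = 0 ⇒ q_E = 7.75 − 0.25q_B.
Similarly q_B = 8.125 − 0.25q_E.
Plugging q_B into E's best response: q_E = 7.75 − 0.25(8.125 − 0.25q_E) ⇒ 0.9375q_E = 183/32, so q_E = 6.1.
Then q_B = 8.125 − 0.25·6.1 = 6.6.

6.1, 6.6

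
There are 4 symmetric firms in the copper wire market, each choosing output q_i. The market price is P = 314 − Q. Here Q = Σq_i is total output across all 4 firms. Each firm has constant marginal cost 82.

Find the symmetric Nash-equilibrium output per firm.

A representative firm's profit is π_i = q_i(314 − Q) − 82q_i, with Q = q_i + Σ_{j≠i} q_j.
First-order condition: 232 − 2q_i − Σ_{j≠i} q_j = 0.
In a symmetric equilibrium every firm chooses the same q, so Σ_{j≠i} q_j = 3q. The condition becomes 232 − 5q = 0, giving q = 232/5 = 46.4.

46.4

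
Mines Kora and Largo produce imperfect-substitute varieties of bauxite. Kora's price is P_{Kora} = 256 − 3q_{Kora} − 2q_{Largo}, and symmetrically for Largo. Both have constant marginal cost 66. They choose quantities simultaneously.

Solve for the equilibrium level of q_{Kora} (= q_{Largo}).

23.75

Mine Kora's profit: π = q_{Kora}(256 − 3q_{Kora} − 2q_{Largo}) − 66q_{Kora}.
∂π/∂q_{Kora} = 190 − 6q_{Kora} − 2q_{Largo} = 0 ⇒ q_{Kora} = 95/3 − (1/3)q_{Largo}.
The game is symmetric, so in equilibrium q_{Largo} = q_{Kora}: the reaction function gives (4/3)q_{Kora} = 95/3, hence q_{Kora} = 23.75.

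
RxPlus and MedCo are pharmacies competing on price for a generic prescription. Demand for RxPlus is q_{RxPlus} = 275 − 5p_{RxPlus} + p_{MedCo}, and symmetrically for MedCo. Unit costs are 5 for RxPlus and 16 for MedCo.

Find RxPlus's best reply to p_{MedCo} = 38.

33.8

RxPlus's profit: π = (p_{RxPlus} − 5)(275 − 5p_{RxPlus} + p_{MedCo}).
∂π/∂p_{RxPlus} = 300 − 10p_{RxPlus} + p_{MedCo} = 0 ⇒ p_{RxPlus} = 30 + 0.1p_{MedCo}.
At p_{MedCo} = 38: p_{RxPlus} = 30 + 0.1·38 = 33.8.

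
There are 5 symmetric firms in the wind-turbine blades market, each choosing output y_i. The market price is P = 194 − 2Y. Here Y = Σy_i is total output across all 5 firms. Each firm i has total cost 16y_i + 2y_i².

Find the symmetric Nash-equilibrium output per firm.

11.125

A representative firm's profit is π_i = y_i(194 − 2Y) − 16y_i − 2y_i², with Y = y_i + Σ_{j≠i} y_j.
First-order condition: 178 − 8y_i − 2Σ_{j≠i} y_j = 0.
Imposing symmetry (y_j = y for all j) turns Σ_{j≠i} y_j into 4y, so 178 = 16y and y = 11.125.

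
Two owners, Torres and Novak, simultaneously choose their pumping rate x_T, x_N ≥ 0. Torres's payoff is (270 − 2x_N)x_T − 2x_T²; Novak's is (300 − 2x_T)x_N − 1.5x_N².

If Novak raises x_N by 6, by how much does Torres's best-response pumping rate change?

-3

Expanding Torres's payoff: 270x_T − 2x_Nx_T − 2x_T².
∂π/∂x_T = 270 − 2x_N − 4x_T = 0, so x_T = 67.5 − 0.5x_N.
The reaction-function slope is −0.5, so a 6-unit rise in x_N moves x_T by −0.5 × 6 = −3. Torres's best response falls — the actions are strategic substitutes.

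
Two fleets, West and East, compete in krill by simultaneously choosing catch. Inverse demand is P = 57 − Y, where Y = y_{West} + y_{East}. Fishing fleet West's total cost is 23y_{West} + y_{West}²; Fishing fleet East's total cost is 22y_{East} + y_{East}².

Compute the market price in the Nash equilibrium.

Fishing fleet West's profit: π = y_{West}(57 − (y_{West} + y_{East})) − 23y_{West} − y_{West}².
∂π/∂y_{West} = 34 − 4y_{West} − y_{East} = 0, so y_{West} = 8.5 − 0.25y_{East}.
By the same steps for East: y_{East} = 8.75 − 0.25y_{West}.
Solving the two reaction functions simultaneously: (1 − (−0.25)(−0.25))y_{West} = 8.5 − 0.25·8.75, so 0.9375y_{West} = 6.3125 and y_{West} = 101/15.
Then y_{East} = 8.75 − 0.25·(101/15) = 106/15.
Equilibrium price: P = 57 − 13.8 = 43.2.

43.2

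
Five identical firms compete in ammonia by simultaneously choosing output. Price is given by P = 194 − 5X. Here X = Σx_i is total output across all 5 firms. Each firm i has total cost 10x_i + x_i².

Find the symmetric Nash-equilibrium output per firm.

5.75

A representative firm's profit is π_i = x_i(194 − 5X) − 10x_i − x_i², with X = x_i + Σ_{j≠i} x_j.
First-order condition: 184 − 12x_i − 5Σ_{j≠i} x_j = 0.
Imposing symmetry (x_j = x for all j) turns Σ_{j≠i} x_j into 4x, so 184 = 32x and x = 5.75.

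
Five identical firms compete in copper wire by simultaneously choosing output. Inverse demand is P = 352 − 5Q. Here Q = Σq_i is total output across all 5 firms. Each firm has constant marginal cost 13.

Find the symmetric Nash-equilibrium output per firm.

11.3

A representative firm's profit is π_i = q_i(352 − 5Q) − 13q_i, with Q = q_i + Σ_{j≠i} q_j.
First-order condition: 339 − 10q_i − 5Σ_{j≠i} q_j = 0.
In a symmetric equilibrium every firm chooses the same q, so Σ_{j≠i} q_j = 4q. The condition becomes 339 − 30q = 0, giving q = 339/30 = 11.3.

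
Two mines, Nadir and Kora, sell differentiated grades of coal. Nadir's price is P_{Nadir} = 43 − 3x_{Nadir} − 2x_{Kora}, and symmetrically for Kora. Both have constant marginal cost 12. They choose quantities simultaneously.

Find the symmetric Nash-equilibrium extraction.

Mine Nadir's profit: π = x_{Nadir}(43 − 3x_{Nadir} − 2x_{Kora}) − 12x_{Nadir}.
∂π/∂x_{Nadir} = 31 − 6x_{Nadir} − 2x_{Kora} = 0 ⇒ x_{Nadir} = 31/6 − (1/3)x_{Kora}.
Setting x_{Nadir} = x_{Kora} in the reaction function: x_{Nadir} = 31/6 − (1/3)x_{Nadir}, so x_{Nadir} = (31/6) / (4/3) = 3.875.

3.875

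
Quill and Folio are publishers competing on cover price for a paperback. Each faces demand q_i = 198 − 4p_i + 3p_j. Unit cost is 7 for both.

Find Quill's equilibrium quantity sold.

152.8

Quill's profit: π = (p_{Quill} − 7)(198 − 4p_{Quill} + 3p_{Folio}).
∂π/∂p_{Quill} = 226 − 8p_{Quill} + 3p_{Folio} = 0 ⇒ p_{Quill} = 28.25 + 0.375p_{Folio}.
The game is symmetric, so in equilibrium p_{Folio} = p_{Quill}: the reaction function gives 0.625p_{Quill} = 28.25, hence p_{Quill} = 45.2.
q_{Quill} = 198 − 4·45.2 + 3·45.2 = 152.8.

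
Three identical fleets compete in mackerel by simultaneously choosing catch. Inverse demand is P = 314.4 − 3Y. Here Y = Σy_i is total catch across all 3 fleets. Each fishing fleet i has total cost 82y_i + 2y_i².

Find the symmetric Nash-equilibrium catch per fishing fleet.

14.525

A representative fishing fleet's profit is π_i = y_i(314.4 − 3Y) − 82y_i − 2y_i², with Y = y_i + Σ_{j≠i} y_j.
First-order condition: 232.4 − 10y_i − 3Σ_{j≠i} y_j = 0.
With identical fishing fleets, set every y_j = y: then 232.4 − 10y − 6y = 0, i.e. y = 232.4/16 = 14.525.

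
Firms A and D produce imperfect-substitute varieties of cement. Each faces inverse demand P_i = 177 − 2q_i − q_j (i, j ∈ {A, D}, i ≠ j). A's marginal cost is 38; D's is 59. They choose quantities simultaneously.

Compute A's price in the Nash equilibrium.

Firm A's profit: π = q_A(177 − 2q_A − q_D) − 38q_A.
∂π/∂q_A = 139 − 4q_A − q_D = 0 ⇒ q_A = 34.75 − 0.25q_D.
Similarly q_D = 29.5 − 0.25q_A.
Plugging q_D into A's best response: q_A = 34.75 − 0.25(29.5 − 0.25q_A) ⇒ 0.9375q_A = 27.375, so q_A = 29.2.
Then q_D = 29.5 − 0.25·29.2 = 22.2.
P_A = 177 − 2·29.2 − 22.2 = 96.4.

96.4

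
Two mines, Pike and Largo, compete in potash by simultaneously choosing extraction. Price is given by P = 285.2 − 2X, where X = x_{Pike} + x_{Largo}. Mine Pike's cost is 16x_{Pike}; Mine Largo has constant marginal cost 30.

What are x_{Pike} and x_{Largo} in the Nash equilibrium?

Mine Pike's profit: π = x_{Pike}(285.2 − 2(x_{Pike} + x_{Largo})) − 16x_{Pike}.
∂π/∂x_{Pike} = 269.2 − 4x_{Pike} − 2x_{Largo} = 0, so x_{Pike} = 67.3 − 0.5x_{Largo}.
By the same steps for Largo: x_{Largo} = 63.8 − 0.5x_{Pike}.
Substituting the second reaction function into the first: x_{Pike} = 67.3 − 0.5(63.8 − 0.5x_{Pike}), which gives 0.75x_{Pike} = 35.4 ⇒ x_{Pike} = 47.2.
Then x_{Largo} = 63.8 − 0.5·47.2 = 40.2.

47.2, 40.2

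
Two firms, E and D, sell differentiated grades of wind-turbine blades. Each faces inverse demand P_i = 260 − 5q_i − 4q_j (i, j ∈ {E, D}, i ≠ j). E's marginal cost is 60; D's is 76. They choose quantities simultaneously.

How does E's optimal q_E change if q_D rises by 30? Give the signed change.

Firm E's profit: π = q_E(260 − 5q_E − 4q_D) − 60q_E.
∂π/∂q_E = 200 − 10q_E − 4q_D = 0 ⇒ q_E = 20 − 0.4q_D.
The reaction-function slope is −0.4, so a 30-unit rise in q_D moves q_E by −0.4 × 30 = −12. E's best response falls — the actions are strategic substitutes.

-12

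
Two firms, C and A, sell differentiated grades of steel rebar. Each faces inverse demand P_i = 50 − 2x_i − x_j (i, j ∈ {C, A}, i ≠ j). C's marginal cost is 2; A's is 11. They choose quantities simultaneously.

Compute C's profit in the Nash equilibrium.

Firm C's profit: π = x_C(50 − 2x_C − x_A) − 2x_C.
∂π/∂x_C = 48 − 4x_C − x_A = 0 ⇒ x_C = 12 − 0.25x_A.
Similarly x_A = 9.75 − 0.25x_C.
Substituting the second reaction function into the first: x_C = 12 − 0.25(9.75 − 0.25x_C), which gives 0.9375x_C = 9.5625 ⇒ x_C = 10.2.
Then x_A = 9.75 − 0.25·10.2 = 7.2.
P_C = 50 − 2·10.2 − 7.2 = 22.4.
Profit = (22.4 − 2)·10.2 = 208.08.

208.08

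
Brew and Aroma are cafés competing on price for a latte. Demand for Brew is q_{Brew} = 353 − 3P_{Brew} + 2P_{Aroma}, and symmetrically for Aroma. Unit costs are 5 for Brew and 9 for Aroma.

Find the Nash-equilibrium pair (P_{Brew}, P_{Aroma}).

Brew's profit: π = (P_{Brew} − 5)(353 − 3P_{Brew} + 2P_{Aroma}).
∂π/∂P_{Brew} = 368 − 6P_{Brew} + 2P_{Aroma} = 0 ⇒ P_{Brew} = 184/3 + (1/3)P_{Aroma}.
Similarly P_{Aroma} = 190/3 + (1/3)P_{Brew}.
Substituting the second reaction function into the first: P_{Brew} = 184/3 + (1/3)(190/3 + (1/3)P_{Brew}), which gives (8/9)P_{Brew} = 742/9 ⇒ P_{Brew} = 92.75.
Then P_{Aroma} = 190/3 + (1/3)·92.75 = 94.25.

92.75, 94.25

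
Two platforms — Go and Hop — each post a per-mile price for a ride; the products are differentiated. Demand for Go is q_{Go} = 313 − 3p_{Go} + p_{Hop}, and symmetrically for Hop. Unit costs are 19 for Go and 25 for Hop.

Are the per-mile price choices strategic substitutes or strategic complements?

strategic complements

Go's profit: π = (p_{Go} − 19)(313 − 3p_{Go} + p_{Hop}).
∂π/∂p_{Go} = 370 − 6p_{Go} + p_{Hop} = 0 ⇒ p_{Go} = 185/3 + (1/6)p_{Hop}.
The best-response slope dp_{Go}/dp_{Hop} = 1/6 > 0: the reaction function is upward-sloping, so the choices are strategic complements.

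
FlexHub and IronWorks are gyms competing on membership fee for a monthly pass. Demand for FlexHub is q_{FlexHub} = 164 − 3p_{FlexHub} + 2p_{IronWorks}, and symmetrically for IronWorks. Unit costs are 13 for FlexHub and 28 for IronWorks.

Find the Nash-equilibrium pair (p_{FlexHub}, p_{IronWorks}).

53.5625, 59.1875

FlexHub's profit: π = (p_{FlexHub} − 13)(164 − 3p_{FlexHub} + 2p_{IronWorks}).
∂π/∂p_{FlexHub} = 203 − 6p_{FlexHub} + 2p_{IronWorks} = 0 ⇒ p_{FlexHub} = 203/6 + (1/3)p_{IronWorks}.
Similarly p_{IronWorks} = 124/3 + (1/3)p_{FlexHub}.
Solving the two reaction functions simultaneously: (1 − (1/3)(1/3))p_{FlexHub} = 203/6 + (1/3)·(124/3), so (8/9)p_{FlexHub} = 857/18 and p_{FlexHub} = 53.5625.
Then p_{IronWorks} = 124/3 + (1/3)·53.5625 = 59.1875.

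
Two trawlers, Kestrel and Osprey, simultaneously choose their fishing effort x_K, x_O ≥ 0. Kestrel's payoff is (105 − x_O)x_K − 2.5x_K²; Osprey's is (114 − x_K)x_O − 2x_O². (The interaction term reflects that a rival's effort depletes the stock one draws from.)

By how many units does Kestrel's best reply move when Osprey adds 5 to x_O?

-1

Expanding Kestrel's payoff: 105x_K − x_Ox_K − 2.5x_K².
∂π/∂x_K = 105 − x_O − 5x_K = 0, so x_K = 21 − 0.2x_O.
The reaction-function slope is −0.2, so a 5-unit rise in x_O moves x_K by −0.2 × 5 = −1. Kestrel's best response falls — the actions are strategic substitutes.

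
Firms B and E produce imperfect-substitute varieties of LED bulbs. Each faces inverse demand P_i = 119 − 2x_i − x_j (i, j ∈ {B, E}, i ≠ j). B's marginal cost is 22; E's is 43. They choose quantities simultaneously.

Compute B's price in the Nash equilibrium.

63.6

Firm B's profit: π = x_B(119 − 2x_B − x_E) − 22x_B.
∂π/∂x_B = 97 − 4x_B − x_E = 0 ⇒ x_B = 24.25 − 0.25x_E.
Similarly x_E = 19 − 0.25x_B.
Plugging x_E into B's best response: x_B = 24.25 − 0.25(19 − 0.25x_B) ⇒ 0.9375x_B = 19.5, so x_B = 20.8.
Then x_E = 19 − 0.25·20.8 = 13.8.
P_B = 119 − 2·20.8 − 13.8 = 63.6.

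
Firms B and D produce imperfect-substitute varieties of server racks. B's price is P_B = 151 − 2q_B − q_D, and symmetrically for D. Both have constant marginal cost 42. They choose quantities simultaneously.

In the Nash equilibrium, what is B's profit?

950.48

Firm B's profit: π = q_B(151 − 2q_B − q_D) − 42q_B.
∂π/∂q_B = 109 − 4q_B − q_D = 0 ⇒ q_B = 27.25 − 0.25q_D.
Setting q_B = q_D in the reaction function: q_B = 27.25 − 0.25q_B, so q_B = 27.25 / 1.25 = 21.8.
P_B = 151 − 2·21.8 − 21.8 = 85.6.
Profit = (85.6 − 42)·21.8 = 950.48.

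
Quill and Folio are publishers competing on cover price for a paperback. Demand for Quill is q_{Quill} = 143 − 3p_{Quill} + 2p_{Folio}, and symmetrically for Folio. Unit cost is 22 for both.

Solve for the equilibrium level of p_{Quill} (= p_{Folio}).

Quill's profit: π = (p_{Quill} − 22)(143 − 3p_{Quill} + 2p_{Folio}).
∂π/∂p_{Quill} = 209 − 6p_{Quill} + 2p_{Folio} = 0 ⇒ p_{Quill} = 209/6 + (1/3)p_{Folio}.
The game is symmetric, so in equilibrium p_{Folio} = p_{Quill}: the reaction function gives (2/3)p_{Quill} = 209/6, hence p_{Quill} = 52.25.

52.25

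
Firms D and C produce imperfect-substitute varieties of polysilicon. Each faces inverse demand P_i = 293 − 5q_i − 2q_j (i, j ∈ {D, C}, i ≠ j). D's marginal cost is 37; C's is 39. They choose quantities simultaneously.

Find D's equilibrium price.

143.875

Firm D's profit: π = q_D(293 − 5q_D − 2q_C) − 37q_D.
∂π/∂q_D = 256 − 10q_D − 2q_C = 0 ⇒ q_D = 25.6 − 0.2q_C.
Similarly q_C = 25.4 − 0.2q_D.
Solving the two reaction functions simultaneously: (1 − (−0.2)(−0.2))q_D = 25.6 − 0.2·25.4, so 0.96q_D = 20.52 and q_D = 21.375.
Then q_C = 25.4 − 0.2·21.375 = 21.125.
P_D = 293 − 5·21.375 − 2·21.125 = 143.875.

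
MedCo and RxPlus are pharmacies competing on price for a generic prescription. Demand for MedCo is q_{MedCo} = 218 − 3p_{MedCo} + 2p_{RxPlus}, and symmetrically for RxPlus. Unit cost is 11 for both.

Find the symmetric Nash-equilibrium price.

MedCo's profit: π = (p_{MedCo} − 11)(218 − 3p_{MedCo} + 2p_{RxPlus}).
∂π/∂p_{MedCo} = 251 − 6p_{MedCo} + 2p_{RxPlus} = 0 ⇒ p_{MedCo} = 251/6 + (1/3)p_{RxPlus}.
Setting p_{MedCo} = p_{RxPlus} in the reaction function: p_{MedCo} = 251/6 + (1/3)p_{MedCo}, so p_{MedCo} = (251/6) / (2/3) = 62.75.

62.75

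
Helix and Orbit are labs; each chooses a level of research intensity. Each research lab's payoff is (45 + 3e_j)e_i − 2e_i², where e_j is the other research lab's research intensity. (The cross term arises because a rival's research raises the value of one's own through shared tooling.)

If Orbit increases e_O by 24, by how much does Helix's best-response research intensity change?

Helix's payoff is (45 + 3e_O)e_H − 2e_H².
∂π/∂e_H = 45 + 3e_O − 4e_H = 0, so e_H = 11.25 + 0.75e_O.
The reaction-function slope is 0.75, so a 24-unit rise in e_O moves e_H by 0.75 × 24 = 18. Helix's best response rises — the actions are strategic complements.

18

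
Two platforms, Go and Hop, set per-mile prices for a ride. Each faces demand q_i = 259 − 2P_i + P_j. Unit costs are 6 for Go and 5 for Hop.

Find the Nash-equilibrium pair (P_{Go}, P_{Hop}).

Go's profit: π = (P_{Go} − 6)(259 − 2P_{Go} + P_{Hop}).
∂π/∂P_{Go} = 271 − 4P_{Go} + P_{Hop} = 0 ⇒ P_{Go} = 67.75 + 0.25P_{Hop}.
Similarly P_{Hop} = 67.25 + 0.25P_{Go}.
Substituting the second reaction function into the first: P_{Go} = 67.75 + 0.25(67.25 + 0.25P_{Go}), which gives 0.9375P_{Go} = 84.5625 ⇒ P_{Go} = 90.2.
Then P_{Hop} = 67.25 + 0.25·90.2 = 89.8.

90.2, 89.8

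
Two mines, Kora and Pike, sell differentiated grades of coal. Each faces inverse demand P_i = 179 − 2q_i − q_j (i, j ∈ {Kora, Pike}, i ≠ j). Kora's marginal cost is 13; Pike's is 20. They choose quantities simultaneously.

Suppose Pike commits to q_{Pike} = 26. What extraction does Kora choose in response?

Mine Kora's profit: π = q_{Kora}(179 − 2q_{Kora} − q_{Pike}) − 13q_{Kora}.
∂π/∂q_{Kora} = 166 − 4q_{Kora} − q_{Pike} = 0 ⇒ q_{Kora} = 41.5 − 0.25q_{Pike}.
At q_{Pike} = 26: q_{Kora} = 41.5 − 0.25·26 = 35.

35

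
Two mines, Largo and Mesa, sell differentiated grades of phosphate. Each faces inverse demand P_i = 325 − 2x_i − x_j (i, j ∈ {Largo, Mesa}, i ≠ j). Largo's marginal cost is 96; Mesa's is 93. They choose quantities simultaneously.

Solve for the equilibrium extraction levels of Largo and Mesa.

45.6, 46.6

Mine Largo's profit: π = x_{Largo}(325 − 2x_{Largo} − x_{Mesa}) − 96x_{Largo}.
∂π/∂x_{Largo} = 229 − 4x_{Largo} − x_{Mesa} = 0 ⇒ x_{Largo} = 57.25 − 0.25x_{Mesa}.
Similarly x_{Mesa} = 58 − 0.25x_{Largo}.
Solving the two reaction functions simultaneously: (1 − (−0.25)(−0.25))x_{Largo} = 57.25 − 0.25·58, so 0.9375x_{Largo} = 42.75 and x_{Largo} = 45.6.
Then x_{Mesa} = 58 − 0.25·45.6 = 46.6.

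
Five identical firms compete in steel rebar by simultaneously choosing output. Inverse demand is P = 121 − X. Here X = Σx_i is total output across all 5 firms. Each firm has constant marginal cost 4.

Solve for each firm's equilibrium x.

19.5

A representative firm's profit is π_i = x_i(121 − X) − 4x_i, with X = x_i + Σ_{j≠i} x_j.
First-order condition: 117 − 2x_i − Σ_{j≠i} x_j = 0.
With identical firms, set every x_j = x: then 117 − 2x − 4x = 0, i.e. x = 117/6 = 19.5.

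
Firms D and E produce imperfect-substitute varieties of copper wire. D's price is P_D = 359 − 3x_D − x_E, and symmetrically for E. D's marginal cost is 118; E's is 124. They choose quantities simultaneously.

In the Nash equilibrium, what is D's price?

Firm D's profit: π = x_D(359 − 3x_D − x_E) − 118x_D.
∂π/∂x_D = 241 − 6x_D − x_E = 0 ⇒ x_D = 241/6 − (1/6)x_E.
Similarly x_E = 235/6 − (1/6)x_D.
Solving the two reaction functions simultaneously: (1 − (−1/6)(−1/6))x_D = 241/6 − (1/6)·(235/6), so (35/36)x_D = 1211/36 and x_D = 34.6.
Then x_E = 235/6 − (1/6)·34.6 = 33.4.
P_D = 359 − 3·34.6 − 33.4 = 221.8.

221.8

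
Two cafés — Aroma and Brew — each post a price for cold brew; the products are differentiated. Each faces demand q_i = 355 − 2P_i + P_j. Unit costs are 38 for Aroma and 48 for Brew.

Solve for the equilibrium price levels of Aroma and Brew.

145, 149

Aroma's profit: π = (P_{Aroma} − 38)(355 − 2P_{Aroma} + P_{Brew}).
∂π/∂P_{Aroma} = 431 − 4P_{Aroma} + P_{Brew} = 0 ⇒ P_{Aroma} = 107.75 + 0.25P_{Brew}.
Similarly P_{Brew} = 112.75 + 0.25P_{Aroma}.
Plugging P_{Brew} into Aroma's best response: P_{Aroma} = 107.75 + 0.25(112.75 + 0.25P_{Aroma}) ⇒ 0.9375P_{Aroma} = 135.9375, so P_{Aroma} = 145.
Then P_{Brew} = 112.75 + 0.25·145 = 149.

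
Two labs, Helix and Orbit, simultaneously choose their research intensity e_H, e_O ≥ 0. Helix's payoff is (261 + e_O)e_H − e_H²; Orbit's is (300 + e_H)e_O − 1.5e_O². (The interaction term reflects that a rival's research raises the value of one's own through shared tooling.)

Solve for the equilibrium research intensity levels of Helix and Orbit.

Expanding Helix's payoff: 261e_H + e_Oe_H − e_H².
∂π/∂e_H = 261 + e_O − 2e_H = 0, so e_H = 130.5 + 0.5e_O.
Likewise for Orbit: e_O = 100 + (1/3)e_H.
Solving the two reaction functions simultaneously: (1 − (0.5)(1/3))e_H = 130.5 + 0.5·100, so (5/6)e_H = 180.5 and e_H = 216.6.
Then e_O = 100 + (1/3)·216.6 = 172.2.

216.6, 172.2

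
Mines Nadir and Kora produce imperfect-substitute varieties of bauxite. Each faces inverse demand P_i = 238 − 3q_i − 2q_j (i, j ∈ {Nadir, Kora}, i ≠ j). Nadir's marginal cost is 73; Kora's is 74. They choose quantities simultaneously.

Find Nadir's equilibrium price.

135.0625

Mine Nadir's profit: π = q_{Nadir}(238 − 3q_{Nadir} − 2q_{Kora}) − 73q_{Nadir}.
∂π/∂q_{Nadir} = 165 − 6q_{Nadir} − 2q_{Kora} = 0 ⇒ q_{Nadir} = 27.5 − (1/3)q_{Kora}.
Similarly q_{Kora} = 82/3 − (1/3)q_{Nadir}.
Solving the two reaction functions simultaneously: (1 − (−1/3)(−1/3))q_{Nadir} = 27.5 − (1/3)·(82/3), so (8/9)q_{Nadir} = 331/18 and q_{Nadir} = 20.6875.
Then q_{Kora} = 82/3 − (1/3)·20.6875 = 20.4375.
P_{Nadir} = 238 − 3·20.6875 − 2·20.4375 = 135.0625.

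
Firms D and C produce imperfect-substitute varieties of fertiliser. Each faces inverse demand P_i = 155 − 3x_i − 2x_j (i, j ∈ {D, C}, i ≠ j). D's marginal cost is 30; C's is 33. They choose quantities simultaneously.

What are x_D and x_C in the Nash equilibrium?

15.8125, 15.0625

Firm D's profit: π = x_D(155 − 3x_D − 2x_C) − 30x_D.
∂π/∂x_D = 125 − 6x_D − 2x_C = 0 ⇒ x_D = 125/6 − (1/3)x_C.
Similarly x_C = 61/3 − (1/3)x_D.
Plugging x_C into D's best response: x_D = 125/6 − (1/3)(61/3 − (1/3)x_D) ⇒ (8/9)x_D = 253/18, so x_D = 15.8125.
Then x_C = 61/3 − (1/3)·15.8125 = 15.0625.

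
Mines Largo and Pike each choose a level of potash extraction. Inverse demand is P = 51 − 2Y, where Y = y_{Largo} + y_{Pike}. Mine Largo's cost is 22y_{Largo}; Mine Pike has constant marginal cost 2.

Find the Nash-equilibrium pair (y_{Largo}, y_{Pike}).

1.5, 11.5

Mine Largo's profit: π = y_{Largo}(51 − 2(y_{Largo} + y_{Pike})) − 22y_{Largo}.
∂π/∂y_{Largo} = 29 − 4y_{Largo} − 2y_{Pike} = 0, so y_{Largo} = 7.25 − 0.5y_{Pike}.
By the same steps for Pike: y_{Pike} = 12.25 − 0.5y_{Largo}.
Substituting the second reaction function into the first: y_{Largo} = 7.25 − 0.5(12.25 − 0.5y_{Largo}), which gives 0.75y_{Largo} = 1.125 ⇒ y_{Largo} = 1.5.
Then y_{Pike} = 12.25 − 0.5·1.5 = 11.5.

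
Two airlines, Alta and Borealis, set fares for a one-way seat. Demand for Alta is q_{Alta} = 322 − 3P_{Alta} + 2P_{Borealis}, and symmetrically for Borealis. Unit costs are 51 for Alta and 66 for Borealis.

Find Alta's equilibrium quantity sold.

Alta's profit: π = (P_{Alta} − 51)(322 − 3P_{Alta} + 2P_{Borealis}).
∂π/∂P_{Alta} = 475 − 6P_{Alta} + 2P_{Borealis} = 0 ⇒ P_{Alta} = 475/6 + (1/3)P_{Borealis}.
Similarly P_{Borealis} = 260/3 + (1/3)P_{Alta}.
Solving the two reaction functions simultaneously: (1 − (1/3)(1/3))P_{Alta} = 475/6 + (1/3)·(260/3), so (8/9)P_{Alta} = 1945/18 and P_{Alta} = 121.5625.
Then P_{Borealis} = 260/3 + (1/3)·121.5625 = 127.1875.
q_{Alta} = 322 − 3·121.5625 + 2·127.1875 = 211.6875.

211.6875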